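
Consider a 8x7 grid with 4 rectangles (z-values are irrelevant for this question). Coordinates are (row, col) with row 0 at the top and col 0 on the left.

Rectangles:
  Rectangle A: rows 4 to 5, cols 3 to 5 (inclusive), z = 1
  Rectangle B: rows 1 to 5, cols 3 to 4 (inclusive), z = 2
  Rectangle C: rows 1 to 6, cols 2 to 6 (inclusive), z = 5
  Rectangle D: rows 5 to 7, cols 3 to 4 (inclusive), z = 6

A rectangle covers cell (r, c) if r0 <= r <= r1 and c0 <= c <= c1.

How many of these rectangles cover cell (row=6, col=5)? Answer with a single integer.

Check cell (6,5):
  A: rows 4-5 cols 3-5 -> outside (row miss)
  B: rows 1-5 cols 3-4 -> outside (row miss)
  C: rows 1-6 cols 2-6 -> covers
  D: rows 5-7 cols 3-4 -> outside (col miss)
Count covering = 1

Answer: 1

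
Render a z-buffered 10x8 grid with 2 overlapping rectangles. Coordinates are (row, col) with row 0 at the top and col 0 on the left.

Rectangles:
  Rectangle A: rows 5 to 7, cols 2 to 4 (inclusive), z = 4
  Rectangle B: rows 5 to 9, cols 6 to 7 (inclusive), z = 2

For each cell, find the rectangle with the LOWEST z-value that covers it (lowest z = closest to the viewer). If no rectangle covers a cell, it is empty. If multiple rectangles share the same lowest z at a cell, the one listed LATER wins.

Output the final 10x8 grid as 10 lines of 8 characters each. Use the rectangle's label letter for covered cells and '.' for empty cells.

........
........
........
........
........
..AAA.BB
..AAA.BB
..AAA.BB
......BB
......BB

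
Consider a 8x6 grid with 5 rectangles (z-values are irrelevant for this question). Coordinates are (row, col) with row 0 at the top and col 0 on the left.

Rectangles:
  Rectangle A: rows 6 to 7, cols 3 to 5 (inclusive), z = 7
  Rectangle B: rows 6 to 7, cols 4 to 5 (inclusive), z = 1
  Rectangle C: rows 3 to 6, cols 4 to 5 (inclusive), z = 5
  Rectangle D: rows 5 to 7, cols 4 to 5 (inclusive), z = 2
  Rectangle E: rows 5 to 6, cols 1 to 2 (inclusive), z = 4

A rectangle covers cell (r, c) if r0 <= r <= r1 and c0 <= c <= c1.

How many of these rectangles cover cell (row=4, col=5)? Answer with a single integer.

Check cell (4,5):
  A: rows 6-7 cols 3-5 -> outside (row miss)
  B: rows 6-7 cols 4-5 -> outside (row miss)
  C: rows 3-6 cols 4-5 -> covers
  D: rows 5-7 cols 4-5 -> outside (row miss)
  E: rows 5-6 cols 1-2 -> outside (row miss)
Count covering = 1

Answer: 1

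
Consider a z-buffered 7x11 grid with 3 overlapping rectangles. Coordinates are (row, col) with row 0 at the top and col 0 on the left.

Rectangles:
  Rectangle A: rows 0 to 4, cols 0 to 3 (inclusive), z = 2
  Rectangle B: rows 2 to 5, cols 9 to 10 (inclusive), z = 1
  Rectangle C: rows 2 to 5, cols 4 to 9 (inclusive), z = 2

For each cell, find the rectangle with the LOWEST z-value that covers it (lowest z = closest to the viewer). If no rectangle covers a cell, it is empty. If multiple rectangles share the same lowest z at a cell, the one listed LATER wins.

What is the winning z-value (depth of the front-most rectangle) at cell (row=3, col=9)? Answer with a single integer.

Answer: 1

Derivation:
Check cell (3,9):
  A: rows 0-4 cols 0-3 -> outside (col miss)
  B: rows 2-5 cols 9-10 z=1 -> covers; best now B (z=1)
  C: rows 2-5 cols 4-9 z=2 -> covers; best now B (z=1)
Winner: B at z=1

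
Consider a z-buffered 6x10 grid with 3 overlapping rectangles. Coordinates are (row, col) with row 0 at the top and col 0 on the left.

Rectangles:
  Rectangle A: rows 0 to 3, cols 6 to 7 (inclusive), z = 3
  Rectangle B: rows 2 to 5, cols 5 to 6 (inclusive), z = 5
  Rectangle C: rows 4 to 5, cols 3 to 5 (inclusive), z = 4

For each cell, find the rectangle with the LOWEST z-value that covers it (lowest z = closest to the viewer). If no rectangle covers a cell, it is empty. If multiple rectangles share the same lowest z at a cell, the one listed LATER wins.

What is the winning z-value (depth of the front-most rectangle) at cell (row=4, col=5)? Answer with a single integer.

Check cell (4,5):
  A: rows 0-3 cols 6-7 -> outside (row miss)
  B: rows 2-5 cols 5-6 z=5 -> covers; best now B (z=5)
  C: rows 4-5 cols 3-5 z=4 -> covers; best now C (z=4)
Winner: C at z=4

Answer: 4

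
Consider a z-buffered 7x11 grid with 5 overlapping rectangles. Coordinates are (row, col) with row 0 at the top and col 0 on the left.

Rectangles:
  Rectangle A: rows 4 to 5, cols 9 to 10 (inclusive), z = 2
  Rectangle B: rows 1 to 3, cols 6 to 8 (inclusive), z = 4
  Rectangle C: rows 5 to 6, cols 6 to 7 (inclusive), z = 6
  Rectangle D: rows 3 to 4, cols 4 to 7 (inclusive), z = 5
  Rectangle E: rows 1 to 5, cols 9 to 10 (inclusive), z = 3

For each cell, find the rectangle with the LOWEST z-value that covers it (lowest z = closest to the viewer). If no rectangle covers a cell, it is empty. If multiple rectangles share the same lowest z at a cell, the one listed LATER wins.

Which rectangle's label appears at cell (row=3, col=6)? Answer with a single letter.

Check cell (3,6):
  A: rows 4-5 cols 9-10 -> outside (row miss)
  B: rows 1-3 cols 6-8 z=4 -> covers; best now B (z=4)
  C: rows 5-6 cols 6-7 -> outside (row miss)
  D: rows 3-4 cols 4-7 z=5 -> covers; best now B (z=4)
  E: rows 1-5 cols 9-10 -> outside (col miss)
Winner: B at z=4

Answer: B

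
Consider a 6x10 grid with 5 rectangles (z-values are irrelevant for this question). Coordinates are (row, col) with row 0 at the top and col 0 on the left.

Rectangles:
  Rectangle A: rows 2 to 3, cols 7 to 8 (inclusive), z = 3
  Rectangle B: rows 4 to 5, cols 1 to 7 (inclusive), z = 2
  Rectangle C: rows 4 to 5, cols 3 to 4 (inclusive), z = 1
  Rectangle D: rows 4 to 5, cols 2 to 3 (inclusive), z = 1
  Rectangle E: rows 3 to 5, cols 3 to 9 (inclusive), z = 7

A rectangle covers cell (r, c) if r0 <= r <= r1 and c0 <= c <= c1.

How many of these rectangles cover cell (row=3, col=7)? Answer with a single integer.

Answer: 2

Derivation:
Check cell (3,7):
  A: rows 2-3 cols 7-8 -> covers
  B: rows 4-5 cols 1-7 -> outside (row miss)
  C: rows 4-5 cols 3-4 -> outside (row miss)
  D: rows 4-5 cols 2-3 -> outside (row miss)
  E: rows 3-5 cols 3-9 -> covers
Count covering = 2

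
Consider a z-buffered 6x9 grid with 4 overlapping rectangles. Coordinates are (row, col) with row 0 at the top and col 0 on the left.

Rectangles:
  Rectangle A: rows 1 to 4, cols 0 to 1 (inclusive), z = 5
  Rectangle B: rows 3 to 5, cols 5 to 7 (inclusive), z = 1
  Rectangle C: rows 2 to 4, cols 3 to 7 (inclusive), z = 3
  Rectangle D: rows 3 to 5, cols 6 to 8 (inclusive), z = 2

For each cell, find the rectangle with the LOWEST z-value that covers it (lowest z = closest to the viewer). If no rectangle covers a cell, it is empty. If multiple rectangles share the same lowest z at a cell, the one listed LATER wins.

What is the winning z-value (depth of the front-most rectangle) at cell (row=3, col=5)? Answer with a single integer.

Answer: 1

Derivation:
Check cell (3,5):
  A: rows 1-4 cols 0-1 -> outside (col miss)
  B: rows 3-5 cols 5-7 z=1 -> covers; best now B (z=1)
  C: rows 2-4 cols 3-7 z=3 -> covers; best now B (z=1)
  D: rows 3-5 cols 6-8 -> outside (col miss)
Winner: B at z=1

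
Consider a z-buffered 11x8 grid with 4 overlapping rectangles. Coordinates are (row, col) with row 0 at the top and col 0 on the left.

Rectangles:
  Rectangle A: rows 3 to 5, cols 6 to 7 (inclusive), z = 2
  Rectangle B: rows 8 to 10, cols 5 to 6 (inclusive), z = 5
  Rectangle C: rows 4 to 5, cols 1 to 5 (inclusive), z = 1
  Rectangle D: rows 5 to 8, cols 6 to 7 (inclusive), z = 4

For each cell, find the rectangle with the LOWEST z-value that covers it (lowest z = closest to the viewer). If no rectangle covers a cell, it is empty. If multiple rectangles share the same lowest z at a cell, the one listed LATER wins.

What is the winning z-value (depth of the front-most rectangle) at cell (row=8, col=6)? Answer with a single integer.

Answer: 4

Derivation:
Check cell (8,6):
  A: rows 3-5 cols 6-7 -> outside (row miss)
  B: rows 8-10 cols 5-6 z=5 -> covers; best now B (z=5)
  C: rows 4-5 cols 1-5 -> outside (row miss)
  D: rows 5-8 cols 6-7 z=4 -> covers; best now D (z=4)
Winner: D at z=4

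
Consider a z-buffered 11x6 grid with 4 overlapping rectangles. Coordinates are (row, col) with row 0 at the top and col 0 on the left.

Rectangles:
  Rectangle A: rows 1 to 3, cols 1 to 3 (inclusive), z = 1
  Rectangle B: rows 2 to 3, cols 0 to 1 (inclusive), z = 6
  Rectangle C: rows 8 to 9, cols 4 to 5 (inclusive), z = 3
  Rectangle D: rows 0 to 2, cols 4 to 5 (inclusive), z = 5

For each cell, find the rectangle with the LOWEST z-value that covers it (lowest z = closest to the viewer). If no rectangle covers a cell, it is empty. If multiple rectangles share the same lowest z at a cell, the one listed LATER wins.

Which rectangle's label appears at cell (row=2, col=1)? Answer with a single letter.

Answer: A

Derivation:
Check cell (2,1):
  A: rows 1-3 cols 1-3 z=1 -> covers; best now A (z=1)
  B: rows 2-3 cols 0-1 z=6 -> covers; best now A (z=1)
  C: rows 8-9 cols 4-5 -> outside (row miss)
  D: rows 0-2 cols 4-5 -> outside (col miss)
Winner: A at z=1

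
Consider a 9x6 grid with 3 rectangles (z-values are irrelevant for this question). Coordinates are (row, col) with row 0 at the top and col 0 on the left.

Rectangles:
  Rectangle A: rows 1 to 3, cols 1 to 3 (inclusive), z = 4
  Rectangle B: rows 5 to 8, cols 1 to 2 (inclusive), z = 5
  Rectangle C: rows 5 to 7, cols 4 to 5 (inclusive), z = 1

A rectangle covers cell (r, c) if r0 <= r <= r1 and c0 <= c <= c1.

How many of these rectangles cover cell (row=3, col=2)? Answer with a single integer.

Check cell (3,2):
  A: rows 1-3 cols 1-3 -> covers
  B: rows 5-8 cols 1-2 -> outside (row miss)
  C: rows 5-7 cols 4-5 -> outside (row miss)
Count covering = 1

Answer: 1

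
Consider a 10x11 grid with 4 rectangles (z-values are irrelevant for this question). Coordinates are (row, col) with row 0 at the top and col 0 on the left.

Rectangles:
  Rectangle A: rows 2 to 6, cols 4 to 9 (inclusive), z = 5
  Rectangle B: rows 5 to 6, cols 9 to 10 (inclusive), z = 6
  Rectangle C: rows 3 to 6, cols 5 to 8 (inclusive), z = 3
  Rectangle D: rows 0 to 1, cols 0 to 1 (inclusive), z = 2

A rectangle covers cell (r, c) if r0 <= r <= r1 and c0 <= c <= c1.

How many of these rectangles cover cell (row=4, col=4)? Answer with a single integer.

Check cell (4,4):
  A: rows 2-6 cols 4-9 -> covers
  B: rows 5-6 cols 9-10 -> outside (row miss)
  C: rows 3-6 cols 5-8 -> outside (col miss)
  D: rows 0-1 cols 0-1 -> outside (row miss)
Count covering = 1

Answer: 1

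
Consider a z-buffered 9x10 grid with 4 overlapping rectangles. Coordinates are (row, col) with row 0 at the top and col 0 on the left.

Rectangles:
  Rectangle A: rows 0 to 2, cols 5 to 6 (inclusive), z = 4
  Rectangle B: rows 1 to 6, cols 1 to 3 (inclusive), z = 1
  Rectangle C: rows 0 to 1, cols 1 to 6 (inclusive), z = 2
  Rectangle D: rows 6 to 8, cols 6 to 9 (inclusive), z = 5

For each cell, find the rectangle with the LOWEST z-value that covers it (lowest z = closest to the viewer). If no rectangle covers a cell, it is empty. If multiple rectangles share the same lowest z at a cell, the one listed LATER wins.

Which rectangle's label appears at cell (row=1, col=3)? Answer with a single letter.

Answer: B

Derivation:
Check cell (1,3):
  A: rows 0-2 cols 5-6 -> outside (col miss)
  B: rows 1-6 cols 1-3 z=1 -> covers; best now B (z=1)
  C: rows 0-1 cols 1-6 z=2 -> covers; best now B (z=1)
  D: rows 6-8 cols 6-9 -> outside (row miss)
Winner: B at z=1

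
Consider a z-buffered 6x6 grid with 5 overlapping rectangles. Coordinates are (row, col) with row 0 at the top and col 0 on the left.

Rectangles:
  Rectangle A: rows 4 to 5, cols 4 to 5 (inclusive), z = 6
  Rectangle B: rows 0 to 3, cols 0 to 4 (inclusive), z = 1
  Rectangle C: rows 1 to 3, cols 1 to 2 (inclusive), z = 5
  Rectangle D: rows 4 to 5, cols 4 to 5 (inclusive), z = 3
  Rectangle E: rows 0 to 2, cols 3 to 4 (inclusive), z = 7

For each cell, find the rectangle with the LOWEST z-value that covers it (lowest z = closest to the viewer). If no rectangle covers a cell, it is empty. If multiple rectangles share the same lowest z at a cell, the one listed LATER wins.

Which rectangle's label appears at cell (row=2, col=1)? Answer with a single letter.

Answer: B

Derivation:
Check cell (2,1):
  A: rows 4-5 cols 4-5 -> outside (row miss)
  B: rows 0-3 cols 0-4 z=1 -> covers; best now B (z=1)
  C: rows 1-3 cols 1-2 z=5 -> covers; best now B (z=1)
  D: rows 4-5 cols 4-5 -> outside (row miss)
  E: rows 0-2 cols 3-4 -> outside (col miss)
Winner: B at z=1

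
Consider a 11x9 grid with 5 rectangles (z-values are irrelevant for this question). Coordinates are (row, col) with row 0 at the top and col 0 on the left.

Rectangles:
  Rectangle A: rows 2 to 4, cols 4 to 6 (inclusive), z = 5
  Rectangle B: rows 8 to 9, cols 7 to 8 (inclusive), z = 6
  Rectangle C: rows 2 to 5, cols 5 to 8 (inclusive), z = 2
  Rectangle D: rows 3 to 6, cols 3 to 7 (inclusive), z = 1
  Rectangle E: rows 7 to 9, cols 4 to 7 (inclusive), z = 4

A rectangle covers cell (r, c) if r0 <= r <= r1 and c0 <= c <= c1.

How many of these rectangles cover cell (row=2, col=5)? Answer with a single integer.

Check cell (2,5):
  A: rows 2-4 cols 4-6 -> covers
  B: rows 8-9 cols 7-8 -> outside (row miss)
  C: rows 2-5 cols 5-8 -> covers
  D: rows 3-6 cols 3-7 -> outside (row miss)
  E: rows 7-9 cols 4-7 -> outside (row miss)
Count covering = 2

Answer: 2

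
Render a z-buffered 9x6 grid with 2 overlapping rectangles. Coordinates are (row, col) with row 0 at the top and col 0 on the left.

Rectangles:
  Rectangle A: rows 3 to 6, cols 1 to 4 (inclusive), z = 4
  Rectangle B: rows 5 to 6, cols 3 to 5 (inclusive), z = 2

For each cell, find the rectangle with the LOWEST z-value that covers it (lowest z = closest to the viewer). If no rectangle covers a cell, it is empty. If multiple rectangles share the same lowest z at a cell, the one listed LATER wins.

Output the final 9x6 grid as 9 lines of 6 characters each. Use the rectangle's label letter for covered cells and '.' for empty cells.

......
......
......
.AAAA.
.AAAA.
.AABBB
.AABBB
......
......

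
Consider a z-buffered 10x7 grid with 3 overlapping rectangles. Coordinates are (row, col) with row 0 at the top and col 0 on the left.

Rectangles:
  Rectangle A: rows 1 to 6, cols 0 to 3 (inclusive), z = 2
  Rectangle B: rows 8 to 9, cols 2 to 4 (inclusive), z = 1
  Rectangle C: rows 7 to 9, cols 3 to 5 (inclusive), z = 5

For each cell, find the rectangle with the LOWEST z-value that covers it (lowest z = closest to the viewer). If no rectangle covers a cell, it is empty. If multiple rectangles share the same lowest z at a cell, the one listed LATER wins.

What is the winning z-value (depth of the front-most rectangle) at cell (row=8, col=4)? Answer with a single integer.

Check cell (8,4):
  A: rows 1-6 cols 0-3 -> outside (row miss)
  B: rows 8-9 cols 2-4 z=1 -> covers; best now B (z=1)
  C: rows 7-9 cols 3-5 z=5 -> covers; best now B (z=1)
Winner: B at z=1

Answer: 1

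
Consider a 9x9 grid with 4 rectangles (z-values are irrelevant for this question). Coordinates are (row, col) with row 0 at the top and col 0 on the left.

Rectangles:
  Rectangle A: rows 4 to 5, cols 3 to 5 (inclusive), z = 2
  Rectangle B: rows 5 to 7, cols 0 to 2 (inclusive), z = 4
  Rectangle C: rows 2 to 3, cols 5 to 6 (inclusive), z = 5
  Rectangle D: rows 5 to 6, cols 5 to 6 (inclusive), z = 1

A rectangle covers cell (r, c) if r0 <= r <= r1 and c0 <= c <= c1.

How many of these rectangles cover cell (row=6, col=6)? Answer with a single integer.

Answer: 1

Derivation:
Check cell (6,6):
  A: rows 4-5 cols 3-5 -> outside (row miss)
  B: rows 5-7 cols 0-2 -> outside (col miss)
  C: rows 2-3 cols 5-6 -> outside (row miss)
  D: rows 5-6 cols 5-6 -> covers
Count covering = 1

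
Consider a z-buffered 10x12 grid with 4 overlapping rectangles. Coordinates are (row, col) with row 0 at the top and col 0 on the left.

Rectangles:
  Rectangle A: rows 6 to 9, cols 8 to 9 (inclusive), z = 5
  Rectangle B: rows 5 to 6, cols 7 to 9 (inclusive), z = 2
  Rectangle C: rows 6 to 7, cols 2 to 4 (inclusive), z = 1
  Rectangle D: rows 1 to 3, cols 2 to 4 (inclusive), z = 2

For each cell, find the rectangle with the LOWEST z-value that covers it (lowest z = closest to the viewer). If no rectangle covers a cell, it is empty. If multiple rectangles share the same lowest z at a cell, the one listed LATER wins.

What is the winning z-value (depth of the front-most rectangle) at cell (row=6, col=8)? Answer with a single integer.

Check cell (6,8):
  A: rows 6-9 cols 8-9 z=5 -> covers; best now A (z=5)
  B: rows 5-6 cols 7-9 z=2 -> covers; best now B (z=2)
  C: rows 6-7 cols 2-4 -> outside (col miss)
  D: rows 1-3 cols 2-4 -> outside (row miss)
Winner: B at z=2

Answer: 2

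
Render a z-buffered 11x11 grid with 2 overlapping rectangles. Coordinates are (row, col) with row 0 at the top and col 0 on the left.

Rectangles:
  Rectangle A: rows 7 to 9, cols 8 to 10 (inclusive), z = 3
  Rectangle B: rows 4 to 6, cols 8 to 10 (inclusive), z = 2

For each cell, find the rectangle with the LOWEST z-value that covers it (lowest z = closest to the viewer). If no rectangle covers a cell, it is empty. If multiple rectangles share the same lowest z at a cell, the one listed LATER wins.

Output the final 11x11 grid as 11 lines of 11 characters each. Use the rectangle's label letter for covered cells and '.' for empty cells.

...........
...........
...........
...........
........BBB
........BBB
........BBB
........AAA
........AAA
........AAA
...........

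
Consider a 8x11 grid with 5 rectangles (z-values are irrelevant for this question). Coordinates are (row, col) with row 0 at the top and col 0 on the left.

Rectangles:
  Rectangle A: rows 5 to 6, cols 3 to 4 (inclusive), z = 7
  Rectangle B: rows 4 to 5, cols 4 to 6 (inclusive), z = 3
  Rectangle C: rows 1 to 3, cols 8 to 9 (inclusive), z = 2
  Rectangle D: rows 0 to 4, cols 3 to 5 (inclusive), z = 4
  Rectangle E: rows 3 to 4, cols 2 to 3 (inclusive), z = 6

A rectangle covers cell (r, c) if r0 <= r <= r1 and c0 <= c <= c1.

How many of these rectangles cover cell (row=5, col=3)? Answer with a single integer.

Answer: 1

Derivation:
Check cell (5,3):
  A: rows 5-6 cols 3-4 -> covers
  B: rows 4-5 cols 4-6 -> outside (col miss)
  C: rows 1-3 cols 8-9 -> outside (row miss)
  D: rows 0-4 cols 3-5 -> outside (row miss)
  E: rows 3-4 cols 2-3 -> outside (row miss)
Count covering = 1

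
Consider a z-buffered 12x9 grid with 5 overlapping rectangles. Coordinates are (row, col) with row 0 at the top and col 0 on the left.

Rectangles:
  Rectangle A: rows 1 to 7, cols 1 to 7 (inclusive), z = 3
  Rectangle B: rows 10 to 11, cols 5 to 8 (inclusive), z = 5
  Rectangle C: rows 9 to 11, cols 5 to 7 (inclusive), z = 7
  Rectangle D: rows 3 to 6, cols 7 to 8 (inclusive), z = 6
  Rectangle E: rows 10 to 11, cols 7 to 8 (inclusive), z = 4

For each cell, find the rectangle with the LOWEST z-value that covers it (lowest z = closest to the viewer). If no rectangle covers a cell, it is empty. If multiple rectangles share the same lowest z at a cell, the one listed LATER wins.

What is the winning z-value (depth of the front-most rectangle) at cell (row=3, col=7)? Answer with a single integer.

Check cell (3,7):
  A: rows 1-7 cols 1-7 z=3 -> covers; best now A (z=3)
  B: rows 10-11 cols 5-8 -> outside (row miss)
  C: rows 9-11 cols 5-7 -> outside (row miss)
  D: rows 3-6 cols 7-8 z=6 -> covers; best now A (z=3)
  E: rows 10-11 cols 7-8 -> outside (row miss)
Winner: A at z=3

Answer: 3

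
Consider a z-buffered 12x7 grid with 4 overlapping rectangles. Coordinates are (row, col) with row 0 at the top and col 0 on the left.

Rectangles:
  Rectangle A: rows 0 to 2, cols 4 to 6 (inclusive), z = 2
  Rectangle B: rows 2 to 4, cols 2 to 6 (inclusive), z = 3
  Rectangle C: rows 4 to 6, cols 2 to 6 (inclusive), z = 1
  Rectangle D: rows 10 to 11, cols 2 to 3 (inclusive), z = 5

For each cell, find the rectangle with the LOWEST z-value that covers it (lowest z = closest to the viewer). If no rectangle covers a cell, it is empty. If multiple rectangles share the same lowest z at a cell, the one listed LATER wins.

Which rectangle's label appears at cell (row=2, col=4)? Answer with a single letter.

Answer: A

Derivation:
Check cell (2,4):
  A: rows 0-2 cols 4-6 z=2 -> covers; best now A (z=2)
  B: rows 2-4 cols 2-6 z=3 -> covers; best now A (z=2)
  C: rows 4-6 cols 2-6 -> outside (row miss)
  D: rows 10-11 cols 2-3 -> outside (row miss)
Winner: A at z=2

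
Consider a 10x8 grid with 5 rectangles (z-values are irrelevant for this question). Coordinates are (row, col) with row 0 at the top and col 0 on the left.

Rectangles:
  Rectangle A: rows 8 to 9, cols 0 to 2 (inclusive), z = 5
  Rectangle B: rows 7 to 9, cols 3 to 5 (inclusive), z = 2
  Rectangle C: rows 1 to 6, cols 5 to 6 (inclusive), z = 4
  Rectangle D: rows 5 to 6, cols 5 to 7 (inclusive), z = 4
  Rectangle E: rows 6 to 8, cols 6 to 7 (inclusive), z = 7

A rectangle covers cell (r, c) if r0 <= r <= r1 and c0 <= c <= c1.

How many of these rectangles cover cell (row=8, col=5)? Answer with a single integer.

Check cell (8,5):
  A: rows 8-9 cols 0-2 -> outside (col miss)
  B: rows 7-9 cols 3-5 -> covers
  C: rows 1-6 cols 5-6 -> outside (row miss)
  D: rows 5-6 cols 5-7 -> outside (row miss)
  E: rows 6-8 cols 6-7 -> outside (col miss)
Count covering = 1

Answer: 1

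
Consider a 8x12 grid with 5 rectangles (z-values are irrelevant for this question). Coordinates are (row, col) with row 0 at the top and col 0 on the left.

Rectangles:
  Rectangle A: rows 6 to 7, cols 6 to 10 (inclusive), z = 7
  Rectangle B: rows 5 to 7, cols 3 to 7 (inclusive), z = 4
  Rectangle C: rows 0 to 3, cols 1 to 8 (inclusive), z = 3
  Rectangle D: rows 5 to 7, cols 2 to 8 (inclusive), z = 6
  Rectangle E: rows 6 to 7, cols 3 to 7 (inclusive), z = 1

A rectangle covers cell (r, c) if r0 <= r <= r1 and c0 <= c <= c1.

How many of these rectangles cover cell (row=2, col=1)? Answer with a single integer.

Answer: 1

Derivation:
Check cell (2,1):
  A: rows 6-7 cols 6-10 -> outside (row miss)
  B: rows 5-7 cols 3-7 -> outside (row miss)
  C: rows 0-3 cols 1-8 -> covers
  D: rows 5-7 cols 2-8 -> outside (row miss)
  E: rows 6-7 cols 3-7 -> outside (row miss)
Count covering = 1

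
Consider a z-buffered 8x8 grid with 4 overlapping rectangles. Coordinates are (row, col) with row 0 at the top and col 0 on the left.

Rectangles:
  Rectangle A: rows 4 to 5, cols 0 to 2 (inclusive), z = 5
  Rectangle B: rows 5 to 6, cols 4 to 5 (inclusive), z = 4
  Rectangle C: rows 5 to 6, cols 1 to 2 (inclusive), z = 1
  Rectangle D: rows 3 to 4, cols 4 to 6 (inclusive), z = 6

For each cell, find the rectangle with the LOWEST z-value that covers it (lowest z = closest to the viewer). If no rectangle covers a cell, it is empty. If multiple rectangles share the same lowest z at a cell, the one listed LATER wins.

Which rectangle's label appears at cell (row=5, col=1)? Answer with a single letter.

Answer: C

Derivation:
Check cell (5,1):
  A: rows 4-5 cols 0-2 z=5 -> covers; best now A (z=5)
  B: rows 5-6 cols 4-5 -> outside (col miss)
  C: rows 5-6 cols 1-2 z=1 -> covers; best now C (z=1)
  D: rows 3-4 cols 4-6 -> outside (row miss)
Winner: C at z=1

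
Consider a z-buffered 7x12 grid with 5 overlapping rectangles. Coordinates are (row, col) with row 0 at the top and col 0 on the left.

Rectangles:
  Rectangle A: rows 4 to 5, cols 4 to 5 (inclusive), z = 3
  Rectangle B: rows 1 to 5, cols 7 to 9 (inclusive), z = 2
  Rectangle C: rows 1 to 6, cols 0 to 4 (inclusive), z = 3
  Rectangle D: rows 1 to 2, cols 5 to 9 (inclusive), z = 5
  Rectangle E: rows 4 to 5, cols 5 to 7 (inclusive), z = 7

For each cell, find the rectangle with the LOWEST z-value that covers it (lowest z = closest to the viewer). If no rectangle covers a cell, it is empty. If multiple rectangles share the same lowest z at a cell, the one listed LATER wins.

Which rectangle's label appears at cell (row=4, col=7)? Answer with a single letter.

Check cell (4,7):
  A: rows 4-5 cols 4-5 -> outside (col miss)
  B: rows 1-5 cols 7-9 z=2 -> covers; best now B (z=2)
  C: rows 1-6 cols 0-4 -> outside (col miss)
  D: rows 1-2 cols 5-9 -> outside (row miss)
  E: rows 4-5 cols 5-7 z=7 -> covers; best now B (z=2)
Winner: B at z=2

Answer: B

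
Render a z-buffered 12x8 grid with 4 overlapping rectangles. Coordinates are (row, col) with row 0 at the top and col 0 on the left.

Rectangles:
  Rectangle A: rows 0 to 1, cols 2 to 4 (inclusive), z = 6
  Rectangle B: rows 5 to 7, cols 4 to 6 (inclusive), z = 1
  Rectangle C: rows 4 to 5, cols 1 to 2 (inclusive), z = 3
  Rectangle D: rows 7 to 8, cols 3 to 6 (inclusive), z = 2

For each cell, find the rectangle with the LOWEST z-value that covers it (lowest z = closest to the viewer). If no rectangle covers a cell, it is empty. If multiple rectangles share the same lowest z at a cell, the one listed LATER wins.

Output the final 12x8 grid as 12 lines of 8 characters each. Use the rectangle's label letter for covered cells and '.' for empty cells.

..AAA...
..AAA...
........
........
.CC.....
.CC.BBB.
....BBB.
...DBBB.
...DDDD.
........
........
........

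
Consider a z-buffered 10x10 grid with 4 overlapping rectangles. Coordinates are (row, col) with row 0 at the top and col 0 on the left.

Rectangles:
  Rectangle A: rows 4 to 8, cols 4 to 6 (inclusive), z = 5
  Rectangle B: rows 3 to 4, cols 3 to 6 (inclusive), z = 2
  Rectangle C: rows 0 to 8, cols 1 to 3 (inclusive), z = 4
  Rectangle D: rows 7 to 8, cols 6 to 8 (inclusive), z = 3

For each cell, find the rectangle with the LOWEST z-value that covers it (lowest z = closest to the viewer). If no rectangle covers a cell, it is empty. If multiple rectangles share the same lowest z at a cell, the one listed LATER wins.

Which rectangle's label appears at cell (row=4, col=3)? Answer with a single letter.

Check cell (4,3):
  A: rows 4-8 cols 4-6 -> outside (col miss)
  B: rows 3-4 cols 3-6 z=2 -> covers; best now B (z=2)
  C: rows 0-8 cols 1-3 z=4 -> covers; best now B (z=2)
  D: rows 7-8 cols 6-8 -> outside (row miss)
Winner: B at z=2

Answer: B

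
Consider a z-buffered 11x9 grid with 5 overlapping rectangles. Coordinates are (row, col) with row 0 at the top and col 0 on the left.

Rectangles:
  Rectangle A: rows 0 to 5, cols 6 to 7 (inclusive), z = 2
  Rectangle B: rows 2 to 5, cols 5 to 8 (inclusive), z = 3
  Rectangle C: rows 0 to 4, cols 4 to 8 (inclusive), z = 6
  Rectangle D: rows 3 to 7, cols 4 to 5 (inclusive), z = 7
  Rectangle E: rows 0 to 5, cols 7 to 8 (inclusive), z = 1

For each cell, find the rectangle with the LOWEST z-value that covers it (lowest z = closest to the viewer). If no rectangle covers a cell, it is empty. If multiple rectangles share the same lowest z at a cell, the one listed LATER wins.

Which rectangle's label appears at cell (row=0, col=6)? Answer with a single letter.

Check cell (0,6):
  A: rows 0-5 cols 6-7 z=2 -> covers; best now A (z=2)
  B: rows 2-5 cols 5-8 -> outside (row miss)
  C: rows 0-4 cols 4-8 z=6 -> covers; best now A (z=2)
  D: rows 3-7 cols 4-5 -> outside (row miss)
  E: rows 0-5 cols 7-8 -> outside (col miss)
Winner: A at z=2

Answer: A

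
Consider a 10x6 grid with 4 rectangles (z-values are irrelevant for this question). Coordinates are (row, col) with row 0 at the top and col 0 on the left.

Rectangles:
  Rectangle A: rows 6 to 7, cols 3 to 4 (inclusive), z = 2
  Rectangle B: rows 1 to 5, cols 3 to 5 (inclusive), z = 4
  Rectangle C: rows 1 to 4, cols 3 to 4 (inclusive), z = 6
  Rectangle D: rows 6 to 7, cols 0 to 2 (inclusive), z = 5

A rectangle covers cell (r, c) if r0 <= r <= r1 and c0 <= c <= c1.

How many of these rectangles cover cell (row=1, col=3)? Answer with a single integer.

Check cell (1,3):
  A: rows 6-7 cols 3-4 -> outside (row miss)
  B: rows 1-5 cols 3-5 -> covers
  C: rows 1-4 cols 3-4 -> covers
  D: rows 6-7 cols 0-2 -> outside (row miss)
Count covering = 2

Answer: 2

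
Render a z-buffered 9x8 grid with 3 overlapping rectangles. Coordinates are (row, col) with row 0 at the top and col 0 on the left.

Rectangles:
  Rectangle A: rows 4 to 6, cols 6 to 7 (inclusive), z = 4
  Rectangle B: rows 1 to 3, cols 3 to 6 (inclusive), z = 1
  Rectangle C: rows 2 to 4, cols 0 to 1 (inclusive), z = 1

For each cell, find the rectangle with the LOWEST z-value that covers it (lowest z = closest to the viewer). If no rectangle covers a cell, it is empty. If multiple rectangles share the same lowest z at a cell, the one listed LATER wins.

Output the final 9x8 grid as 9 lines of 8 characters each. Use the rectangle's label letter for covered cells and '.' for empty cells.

........
...BBBB.
CC.BBBB.
CC.BBBB.
CC....AA
......AA
......AA
........
........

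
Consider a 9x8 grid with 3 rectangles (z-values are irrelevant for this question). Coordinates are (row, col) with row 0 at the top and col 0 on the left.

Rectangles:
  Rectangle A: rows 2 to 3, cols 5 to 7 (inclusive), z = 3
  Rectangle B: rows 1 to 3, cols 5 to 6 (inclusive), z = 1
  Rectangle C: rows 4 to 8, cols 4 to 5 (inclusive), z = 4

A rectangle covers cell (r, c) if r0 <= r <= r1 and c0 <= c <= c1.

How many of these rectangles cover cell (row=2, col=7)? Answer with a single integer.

Answer: 1

Derivation:
Check cell (2,7):
  A: rows 2-3 cols 5-7 -> covers
  B: rows 1-3 cols 5-6 -> outside (col miss)
  C: rows 4-8 cols 4-5 -> outside (row miss)
Count covering = 1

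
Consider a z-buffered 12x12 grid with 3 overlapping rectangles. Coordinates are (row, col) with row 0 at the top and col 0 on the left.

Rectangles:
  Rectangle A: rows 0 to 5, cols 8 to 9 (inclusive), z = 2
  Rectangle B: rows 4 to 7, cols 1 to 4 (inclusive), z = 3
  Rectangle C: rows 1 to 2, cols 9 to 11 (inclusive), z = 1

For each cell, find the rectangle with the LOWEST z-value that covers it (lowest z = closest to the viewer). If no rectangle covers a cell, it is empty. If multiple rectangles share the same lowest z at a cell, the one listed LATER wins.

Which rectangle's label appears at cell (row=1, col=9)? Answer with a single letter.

Answer: C

Derivation:
Check cell (1,9):
  A: rows 0-5 cols 8-9 z=2 -> covers; best now A (z=2)
  B: rows 4-7 cols 1-4 -> outside (row miss)
  C: rows 1-2 cols 9-11 z=1 -> covers; best now C (z=1)
Winner: C at z=1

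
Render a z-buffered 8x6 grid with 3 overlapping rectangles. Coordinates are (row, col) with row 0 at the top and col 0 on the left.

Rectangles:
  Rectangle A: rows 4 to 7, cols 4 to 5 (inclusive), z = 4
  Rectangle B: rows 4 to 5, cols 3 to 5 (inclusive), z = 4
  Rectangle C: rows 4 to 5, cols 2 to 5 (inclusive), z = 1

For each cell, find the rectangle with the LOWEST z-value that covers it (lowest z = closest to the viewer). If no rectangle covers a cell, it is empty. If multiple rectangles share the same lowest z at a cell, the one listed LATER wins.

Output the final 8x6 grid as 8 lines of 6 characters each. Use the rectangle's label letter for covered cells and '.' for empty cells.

......
......
......
......
..CCCC
..CCCC
....AA
....AA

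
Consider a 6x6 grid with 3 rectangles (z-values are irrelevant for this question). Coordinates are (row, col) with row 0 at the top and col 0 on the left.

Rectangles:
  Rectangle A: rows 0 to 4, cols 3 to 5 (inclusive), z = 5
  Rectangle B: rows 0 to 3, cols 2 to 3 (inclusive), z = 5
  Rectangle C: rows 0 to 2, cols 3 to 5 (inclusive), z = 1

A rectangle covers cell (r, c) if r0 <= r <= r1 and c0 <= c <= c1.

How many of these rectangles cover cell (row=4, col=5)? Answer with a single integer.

Answer: 1

Derivation:
Check cell (4,5):
  A: rows 0-4 cols 3-5 -> covers
  B: rows 0-3 cols 2-3 -> outside (row miss)
  C: rows 0-2 cols 3-5 -> outside (row miss)
Count covering = 1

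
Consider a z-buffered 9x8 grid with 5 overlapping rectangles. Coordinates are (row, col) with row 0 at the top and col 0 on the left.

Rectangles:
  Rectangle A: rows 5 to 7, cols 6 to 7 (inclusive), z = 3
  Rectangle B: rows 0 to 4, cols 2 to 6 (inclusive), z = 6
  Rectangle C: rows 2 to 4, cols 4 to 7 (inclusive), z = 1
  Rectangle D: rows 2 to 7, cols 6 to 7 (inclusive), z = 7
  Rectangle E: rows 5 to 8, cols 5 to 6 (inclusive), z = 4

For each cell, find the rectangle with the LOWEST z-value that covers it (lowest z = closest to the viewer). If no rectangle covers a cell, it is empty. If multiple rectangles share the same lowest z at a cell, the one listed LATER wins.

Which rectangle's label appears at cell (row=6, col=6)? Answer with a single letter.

Check cell (6,6):
  A: rows 5-7 cols 6-7 z=3 -> covers; best now A (z=3)
  B: rows 0-4 cols 2-6 -> outside (row miss)
  C: rows 2-4 cols 4-7 -> outside (row miss)
  D: rows 2-7 cols 6-7 z=7 -> covers; best now A (z=3)
  E: rows 5-8 cols 5-6 z=4 -> covers; best now A (z=3)
Winner: A at z=3

Answer: A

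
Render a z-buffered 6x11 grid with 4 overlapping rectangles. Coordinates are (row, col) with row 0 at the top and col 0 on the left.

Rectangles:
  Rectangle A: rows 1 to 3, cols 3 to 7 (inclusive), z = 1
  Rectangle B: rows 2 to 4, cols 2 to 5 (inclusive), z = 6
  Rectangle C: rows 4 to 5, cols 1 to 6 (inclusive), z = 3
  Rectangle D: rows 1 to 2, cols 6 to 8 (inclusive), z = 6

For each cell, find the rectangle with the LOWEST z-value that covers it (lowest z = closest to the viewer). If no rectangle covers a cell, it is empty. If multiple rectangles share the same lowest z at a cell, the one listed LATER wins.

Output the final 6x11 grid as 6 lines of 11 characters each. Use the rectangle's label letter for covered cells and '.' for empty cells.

...........
...AAAAAD..
..BAAAAAD..
..BAAAAA...
.CCCCCC....
.CCCCCC....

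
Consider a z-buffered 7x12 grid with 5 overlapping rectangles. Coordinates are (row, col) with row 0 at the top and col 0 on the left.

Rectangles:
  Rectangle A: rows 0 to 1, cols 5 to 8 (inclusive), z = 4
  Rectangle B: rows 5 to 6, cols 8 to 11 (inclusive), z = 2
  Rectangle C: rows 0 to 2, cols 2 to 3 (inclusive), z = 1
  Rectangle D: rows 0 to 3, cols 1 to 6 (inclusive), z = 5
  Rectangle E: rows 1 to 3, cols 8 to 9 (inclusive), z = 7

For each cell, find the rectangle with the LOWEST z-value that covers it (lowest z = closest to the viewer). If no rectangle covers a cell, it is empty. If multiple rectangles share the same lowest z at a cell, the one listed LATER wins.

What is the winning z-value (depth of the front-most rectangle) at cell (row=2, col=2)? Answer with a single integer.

Check cell (2,2):
  A: rows 0-1 cols 5-8 -> outside (row miss)
  B: rows 5-6 cols 8-11 -> outside (row miss)
  C: rows 0-2 cols 2-3 z=1 -> covers; best now C (z=1)
  D: rows 0-3 cols 1-6 z=5 -> covers; best now C (z=1)
  E: rows 1-3 cols 8-9 -> outside (col miss)
Winner: C at z=1

Answer: 1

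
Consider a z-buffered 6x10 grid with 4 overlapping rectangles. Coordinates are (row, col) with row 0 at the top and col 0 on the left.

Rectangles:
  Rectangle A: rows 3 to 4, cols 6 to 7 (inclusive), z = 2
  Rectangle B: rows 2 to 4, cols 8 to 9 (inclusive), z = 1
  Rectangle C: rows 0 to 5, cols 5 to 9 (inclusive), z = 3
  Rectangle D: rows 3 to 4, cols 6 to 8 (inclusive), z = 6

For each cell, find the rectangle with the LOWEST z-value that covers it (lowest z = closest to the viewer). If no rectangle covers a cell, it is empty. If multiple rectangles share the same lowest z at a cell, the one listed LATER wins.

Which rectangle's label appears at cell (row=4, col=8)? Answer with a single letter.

Check cell (4,8):
  A: rows 3-4 cols 6-7 -> outside (col miss)
  B: rows 2-4 cols 8-9 z=1 -> covers; best now B (z=1)
  C: rows 0-5 cols 5-9 z=3 -> covers; best now B (z=1)
  D: rows 3-4 cols 6-8 z=6 -> covers; best now B (z=1)
Winner: B at z=1

Answer: B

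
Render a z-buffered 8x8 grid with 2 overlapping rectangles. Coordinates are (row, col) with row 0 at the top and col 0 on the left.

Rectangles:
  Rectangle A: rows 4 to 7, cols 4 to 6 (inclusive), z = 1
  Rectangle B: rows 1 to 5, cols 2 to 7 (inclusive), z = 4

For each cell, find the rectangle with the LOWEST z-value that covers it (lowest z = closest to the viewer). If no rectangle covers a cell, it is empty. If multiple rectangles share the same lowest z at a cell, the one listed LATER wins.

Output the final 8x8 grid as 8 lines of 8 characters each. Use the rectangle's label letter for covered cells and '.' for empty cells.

........
..BBBBBB
..BBBBBB
..BBBBBB
..BBAAAB
..BBAAAB
....AAA.
....AAA.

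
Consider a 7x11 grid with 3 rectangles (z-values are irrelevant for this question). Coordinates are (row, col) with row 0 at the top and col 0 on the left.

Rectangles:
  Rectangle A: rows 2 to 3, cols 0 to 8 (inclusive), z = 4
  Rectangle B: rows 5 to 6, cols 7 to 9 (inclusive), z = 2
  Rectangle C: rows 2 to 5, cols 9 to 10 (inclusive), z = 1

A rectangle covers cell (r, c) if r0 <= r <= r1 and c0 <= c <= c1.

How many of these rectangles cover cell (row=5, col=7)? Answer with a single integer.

Check cell (5,7):
  A: rows 2-3 cols 0-8 -> outside (row miss)
  B: rows 5-6 cols 7-9 -> covers
  C: rows 2-5 cols 9-10 -> outside (col miss)
Count covering = 1

Answer: 1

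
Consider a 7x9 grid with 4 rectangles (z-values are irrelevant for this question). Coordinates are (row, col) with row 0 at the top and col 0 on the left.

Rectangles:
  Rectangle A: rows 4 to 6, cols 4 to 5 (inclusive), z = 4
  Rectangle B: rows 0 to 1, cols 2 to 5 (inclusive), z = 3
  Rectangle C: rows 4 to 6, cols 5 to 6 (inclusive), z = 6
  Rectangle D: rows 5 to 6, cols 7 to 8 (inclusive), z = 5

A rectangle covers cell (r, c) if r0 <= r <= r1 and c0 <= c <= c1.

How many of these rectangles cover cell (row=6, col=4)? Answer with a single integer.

Answer: 1

Derivation:
Check cell (6,4):
  A: rows 4-6 cols 4-5 -> covers
  B: rows 0-1 cols 2-5 -> outside (row miss)
  C: rows 4-6 cols 5-6 -> outside (col miss)
  D: rows 5-6 cols 7-8 -> outside (col miss)
Count covering = 1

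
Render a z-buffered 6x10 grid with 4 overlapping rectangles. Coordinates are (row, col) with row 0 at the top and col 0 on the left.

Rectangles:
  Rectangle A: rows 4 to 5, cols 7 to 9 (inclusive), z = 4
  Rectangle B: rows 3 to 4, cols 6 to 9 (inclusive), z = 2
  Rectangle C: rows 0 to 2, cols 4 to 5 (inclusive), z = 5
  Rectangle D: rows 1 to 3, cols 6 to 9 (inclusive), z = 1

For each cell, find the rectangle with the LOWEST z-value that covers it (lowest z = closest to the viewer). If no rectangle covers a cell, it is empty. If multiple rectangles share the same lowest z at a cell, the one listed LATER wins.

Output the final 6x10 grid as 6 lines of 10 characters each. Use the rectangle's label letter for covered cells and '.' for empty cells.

....CC....
....CCDDDD
....CCDDDD
......DDDD
......BBBB
.......AAA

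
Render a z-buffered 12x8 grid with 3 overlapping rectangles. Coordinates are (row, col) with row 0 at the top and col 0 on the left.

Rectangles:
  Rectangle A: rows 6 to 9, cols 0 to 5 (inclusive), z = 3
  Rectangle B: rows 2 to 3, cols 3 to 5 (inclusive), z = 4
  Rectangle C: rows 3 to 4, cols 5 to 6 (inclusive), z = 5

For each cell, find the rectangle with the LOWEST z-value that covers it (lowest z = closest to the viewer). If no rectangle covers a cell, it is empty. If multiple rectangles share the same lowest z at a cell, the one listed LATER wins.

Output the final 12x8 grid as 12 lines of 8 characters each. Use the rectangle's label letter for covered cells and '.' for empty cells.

........
........
...BBB..
...BBBC.
.....CC.
........
AAAAAA..
AAAAAA..
AAAAAA..
AAAAAA..
........
........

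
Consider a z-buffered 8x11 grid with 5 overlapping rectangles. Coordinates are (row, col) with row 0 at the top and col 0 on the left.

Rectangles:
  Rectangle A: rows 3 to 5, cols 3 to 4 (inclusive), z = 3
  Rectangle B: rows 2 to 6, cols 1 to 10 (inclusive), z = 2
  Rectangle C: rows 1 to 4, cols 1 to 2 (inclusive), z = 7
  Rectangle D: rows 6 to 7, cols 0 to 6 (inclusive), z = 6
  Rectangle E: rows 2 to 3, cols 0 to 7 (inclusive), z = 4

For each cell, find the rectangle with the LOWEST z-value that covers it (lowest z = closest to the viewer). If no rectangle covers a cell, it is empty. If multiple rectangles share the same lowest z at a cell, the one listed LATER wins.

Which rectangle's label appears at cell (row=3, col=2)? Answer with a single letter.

Check cell (3,2):
  A: rows 3-5 cols 3-4 -> outside (col miss)
  B: rows 2-6 cols 1-10 z=2 -> covers; best now B (z=2)
  C: rows 1-4 cols 1-2 z=7 -> covers; best now B (z=2)
  D: rows 6-7 cols 0-6 -> outside (row miss)
  E: rows 2-3 cols 0-7 z=4 -> covers; best now B (z=2)
Winner: B at z=2

Answer: B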